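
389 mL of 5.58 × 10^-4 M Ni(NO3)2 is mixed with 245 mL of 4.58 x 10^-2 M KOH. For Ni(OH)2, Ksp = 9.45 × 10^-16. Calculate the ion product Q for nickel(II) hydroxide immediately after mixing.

Q ≈ 1.07 × 10^-7

Total volume = 389 + 245 = 634 mL.
[Ni^2+] = 5.58 x 10^-4 × (389/634) = 3.424 × 10^-4 M
[OH^-] = 4.58 x 10^-2 × (245/634) = 1.770 x 10^-2 M
Ni(OH)2(s) ⇌ Ni^2+ + 2 OH^-, so Q = [Ni^2+][OH^-]^2
Q = (3.424 × 10^-4)(1.770 x 10^-2)^2 = 1.07 × 10^-7
Q > Ksp, so Ni(OH)2 will precipitate.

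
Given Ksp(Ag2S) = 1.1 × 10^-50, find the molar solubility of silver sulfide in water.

s = 1.4 × 10^-17 M

Ag2S(s) ⇌ 2 Ag^+(aq) + S^2-(aq)
Ksp = [Ag^+]^2[S^2-]
For each mole of Ag2S that dissolves: [Ag^+] = 2s, [S^2-] = s.
So Ksp = (2s)^2 × s = 4s^3
s^3 = 1.1 × 10^-50 / 4, so s = 1.4 × 10^-17 M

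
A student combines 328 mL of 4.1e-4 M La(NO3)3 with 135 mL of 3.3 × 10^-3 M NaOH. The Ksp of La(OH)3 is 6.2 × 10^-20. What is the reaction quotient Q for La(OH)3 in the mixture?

2.6e-13

Total volume = 328 + 135 = 463 mL.
[La^3+] = 4.1 × 10^-4 × (328/463) = 2.90 x 10^-4 M
[OH^-] = 3.3 x 10^-3 × (135/463) = 9.62 x 10^-4 M
La(OH)3(s) ⇌ La^3+ + 3 OH^-, so Q = [La^3+][OH^-]^3
Q = (2.90 x 10^-4)(9.62 × 10^-4)^3 = 2.6 x 10^-13
Q > Ksp, so La(OH)3 will precipitate.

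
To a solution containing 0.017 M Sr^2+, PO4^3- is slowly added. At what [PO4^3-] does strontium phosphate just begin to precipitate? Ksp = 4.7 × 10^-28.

9.8 × 10^-12 M

Sr3(PO4)2(s) <=> 3 Sr^2+(aq) + 2 PO4^3-(aq)
Ksp = [Sr^2+]^3[PO4^3-]^2
Precipitation begins when Q = Ksp. With [Sr^2+] = 0.017 M:
4.7 × 10^-28 = (0.017)^3 × [PO4^3-]^2
[PO4^3-] = (4.7 × 10^-28 / 4.91 × 10^-6)^(1/2) = 9.8 x 10^-12 M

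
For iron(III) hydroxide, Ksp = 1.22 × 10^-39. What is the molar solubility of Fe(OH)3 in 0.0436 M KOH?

Fe(OH)3(s) ⇌ Fe^3+(aq) + 3 OH^-(aq)
Ksp = [Fe^3+][OH^-]^3
Let s = moles of Fe(OH)3 that dissolve per litre. [Fe^3+] = s, [OH^-] = 0.0436 + 3s ≈ 0.0436 (Ksp is small, so little additional dissolves).
Ksp ≈ s × (0.0436)^3
s = 1.47 × 10^-35 M
Check: 3s = 4.4 x 10^-35 ≪ 0.0436, so the approximation is valid.

s ≈ 1.47 × 10^-35 M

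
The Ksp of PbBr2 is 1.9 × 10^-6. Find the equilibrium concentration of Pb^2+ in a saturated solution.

7.8 × 10^-3 M

PbBr2(s) ⇌ Pb^2+ + 2 Br^-
Ksp = [Pb^2+][Br^-]^2
If s mol/L of PbBr2 dissolves, [Pb^2+] = s and [Br^-] = 2s.
Substituting: Ksp = s(2s)^2 = 4s^3
s = (1.9 × 10^-6 / 4)^(1/3) = 7.80 × 10^-3 M
[Pb^2+] = s = 7.8 x 10^-3 M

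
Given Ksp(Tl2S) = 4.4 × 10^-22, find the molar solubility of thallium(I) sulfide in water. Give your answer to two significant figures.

Tl2S(s) ⇌ 2 Tl^+ + S^2-
Ksp = [Tl^+]^2[S^2-]
If s mol/L of Tl2S dissolves, [Tl^+] = 2s and [S^2-] = s.
Ksp = (2s)^2s = 4s^3
s = (4.4 × 10^-22 / 4)^(1/3) = 4.8 × 10^-8 M

4.8 × 10^-8 M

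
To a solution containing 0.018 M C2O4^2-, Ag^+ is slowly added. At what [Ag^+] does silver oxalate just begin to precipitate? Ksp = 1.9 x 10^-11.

Ag2C2O4(s) ⇌ 2 Ag^+(aq) + C2O4^2-(aq)
Ksp = [Ag^+]^2[C2O4^2-]
Precipitation begins when Q = Ksp. With [C2O4^2-] = 0.018 M:
1.9 x 10^-11 = (0.018) × [Ag^+]^2
[Ag^+] = (1.9 x 10^-11 / 1.8 × 10^-2)^(1/2) = 3.2 × 10^-5 M

[Ag^+] ≈ 3.2e-5 M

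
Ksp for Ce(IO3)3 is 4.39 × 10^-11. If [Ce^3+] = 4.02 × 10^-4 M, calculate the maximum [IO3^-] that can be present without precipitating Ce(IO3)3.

4.78 x 10^-3 M

Ce(IO3)3(s) ⇌ Ce^3+(aq) + 3 IO3^-(aq)
Ksp = [Ce^3+][IO3^-]^3
Precipitation begins when Q = Ksp. With [Ce^3+] = 4.02 × 10^-4 M:
4.39 × 10^-11 = (4.02 × 10^-4) × [IO3^-]^3
[IO3^-] = (4.39 × 10^-11 / 4.02 × 10^-4)^(1/3) = 4.78 x 10^-3 M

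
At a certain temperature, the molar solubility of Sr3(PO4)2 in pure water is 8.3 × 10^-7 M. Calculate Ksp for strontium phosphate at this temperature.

Ksp = 4.3 x 10^-29

Sr3(PO4)2(s) ⇌ 3 Sr^2+(aq) + 2 PO4^3-(aq)
For each mole of Sr3(PO4)2 that dissolves: [Sr^2+] = 3s, [PO4^3-] = 2s.
Ksp = [Sr^2+]^3[PO4^3-]^2
Substituting: Ksp = (3s)^3(2s)^2 = 108s^5
With s = 8.3 × 10^-7: Ksp = 4.3 × 10^-29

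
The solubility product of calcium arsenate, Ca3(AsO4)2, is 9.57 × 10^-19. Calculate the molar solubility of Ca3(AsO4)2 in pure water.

9.76 × 10^-5 M

Ca3(AsO4)2(s) ⇌ 3 Ca^2+(aq) + 2 AsO4^3-(aq)
Ksp = [Ca^2+]^3[AsO4^3-]^2
With molar solubility s: [Ca^2+] = 3s, [AsO4^3-] = 2s.
So Ksp = (3s)^3 × (2s)^2 = 108s^5
s^5 = 9.57 × 10^-19 / 108, so s = 9.76 × 10^-5 M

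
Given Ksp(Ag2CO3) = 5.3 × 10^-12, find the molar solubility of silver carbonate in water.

s = 1.1 × 10^-4 M

Ag2CO3(s) ⇌ 2 Ag^+(aq) + CO3^2-(aq)
Ksp = [Ag^+]^2[CO3^2-]
With molar solubility s: [Ag^+] = 2s, [CO3^2-] = s.
So Ksp = (2s)^2 × s = 4s^3
Solving, s = (5.3 × 10^-12/4)^(1/3) = 1.1 × 10^-4 M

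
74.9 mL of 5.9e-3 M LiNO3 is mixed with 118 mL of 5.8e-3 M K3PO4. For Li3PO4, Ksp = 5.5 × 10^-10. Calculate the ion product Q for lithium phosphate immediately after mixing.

4.3 x 10^-11

Total volume = 74.9 + 118 = 192.9 mL.
[Li^+] = 5.9 × 10^-3 × (74.9/192.9) = 2.29 x 10^-3 M
[PO4^3-] = 5.8 × 10^-3 × (118/192.9) = 3.55 × 10^-3 M
Li3PO4(s) <=> 3 Li^+(aq) + PO4^3-(aq), so Q = [Li^+]^3[PO4^3-]
Q = (2.29 × 10^-3)^3(3.55 × 10^-3) = 4.3 × 10^-11
Q < Ksp, so no precipitate of Li3PO4 forms.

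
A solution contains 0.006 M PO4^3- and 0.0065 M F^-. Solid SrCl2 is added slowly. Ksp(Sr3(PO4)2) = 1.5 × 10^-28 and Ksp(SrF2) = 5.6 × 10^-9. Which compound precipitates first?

Each salt begins to precipitate when Q = Ksp, i.e. when [Sr^2+] reaches its threshold.
For Sr3(PO4)2: 1.5 × 10^-28 = (0.006)^2 × [Sr^2+]^3  ⇒  [Sr^2+] = 1.6 x 10^-8 M.
For SrF2: 5.6 × 10^-9 = (0.0065)^2 × [Sr^2+]  ⇒  [Sr^2+] = 1.3 × 10^-4 M.
The salt with the lower threshold [Sr^2+] precipitates first: Sr3(PO4)2.

Sr3(PO4)2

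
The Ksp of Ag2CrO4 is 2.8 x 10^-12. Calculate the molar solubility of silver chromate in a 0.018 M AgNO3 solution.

s ≈ 8.6 × 10^-9 M

Ag2CrO4(s) <=> 2 Ag^+ + CrO4^2-
Ksp = [Ag^+]^2[CrO4^2-]
If s mol/L dissolves here, [Ag^+] = 0.018 + 2s ≈ 0.018, [CrO4^2-] = s (since Ag^+ from AgNO3 dominates).
Ksp ≈ (0.018)^2 × s
s = 8.6 × 10^-9 M
Check: 2s = 1.7 × 10^-8 ≪ 0.018, so the approximation is valid.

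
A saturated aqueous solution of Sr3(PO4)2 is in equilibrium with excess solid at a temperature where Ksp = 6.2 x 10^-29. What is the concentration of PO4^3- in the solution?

1.8e-6 M

Sr3(PO4)2(s) ⇌ 3 Sr^2+(aq) + 2 PO4^3-(aq)
Ksp = [Sr^2+]^3[PO4^3-]^2
Let s = molar solubility. Then [Sr^2+] = 3s and [PO4^3-] = 2s.
Ksp = (3s)^3(2s)^2 = 108s^5
s = (6.2 x 10^-29 / 108)^(1/5) = 8.95 x 10^-7 M
[PO4^3-] = 2s = 1.8 × 10^-6 M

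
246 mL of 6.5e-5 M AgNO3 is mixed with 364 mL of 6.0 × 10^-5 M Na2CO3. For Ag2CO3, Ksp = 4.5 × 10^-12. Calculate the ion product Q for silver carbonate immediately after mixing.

Q = 2.5e-14

Total volume = 246 + 364 = 610 mL.
[Ag^+] = 6.5 × 10^-5 × (246/610) = 2.62 × 10^-5 M
[CO3^2-] = 6.0 × 10^-5 × (364/610) = 3.58 × 10^-5 M
Ag2CO3(s) <=> 2 Ag^+(aq) + CO3^2-(aq), so Q = [Ag^+]^2[CO3^2-]
Q = (2.62 × 10^-5)^2(3.58 × 10^-5) = 2.5 × 10^-14
Q < Ksp, so no precipitate of Ag2CO3 forms.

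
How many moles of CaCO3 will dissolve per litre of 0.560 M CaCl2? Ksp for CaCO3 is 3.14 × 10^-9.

5.61 x 10^-9 M

CaCO3(s) ⇌ Ca^2+ + CO3^2-
Ksp = [Ca^2+][CO3^2-]
Let s = moles of CaCO3 that dissolve per litre. [Ca^2+] = 0.560 + s ≈ 0.560, [CO3^2-] = s (Ksp is small, so little additional dissolves).
Ksp ≈ 0.560 × s
s = 5.61 x 10^-9 M
Check: s = 5.6 x 10^-9 ≪ 0.560, so the approximation is valid.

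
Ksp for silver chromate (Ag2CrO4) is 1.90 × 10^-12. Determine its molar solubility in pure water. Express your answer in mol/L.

s = 7.80 x 10^-5 M

Ag2CrO4(s) <=> 2 Ag^+ + CrO4^2-
Ksp = [Ag^+]^2[CrO4^2-]
Let s = molar solubility. Then [Ag^+] = 2s and [CrO4^2-] = s.
Substituting: Ksp = (2s)^2s = 4s^3
Solving, s = (1.90 × 10^-12/4)^(1/3) = 7.80 × 10^-5 M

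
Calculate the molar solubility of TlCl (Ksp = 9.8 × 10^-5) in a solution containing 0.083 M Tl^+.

TlCl(s) ⇌ Tl^+(aq) + Cl^-(aq)
Ksp = [Tl^+][Cl^-]
Let s be the molar solubility in this solution. [Tl^+] = 0.083 + s ≈ 0.083, [Cl^-] = s (Ksp is small, so little additional dissolves).
Ksp ≈ 0.083 × s
s = 1.2 x 10^-3 M
Check: s = 1.2 x 10^-3 ≪ 0.083, so the approximation is valid.

1.2 × 10^-3 M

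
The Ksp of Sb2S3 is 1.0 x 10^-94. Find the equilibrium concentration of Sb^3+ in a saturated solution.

Sb2S3(s) ⇌ 2 Sb^3+ + 3 S^2-
Ksp = [Sb^3+]^2[S^2-]^3
Let s = molar solubility. Then [Sb^3+] = 2s and [S^2-] = 3s.
Ksp = (2s)^2(3s)^3 = 108s^5
s = (1.0 x 10^-94 / 108)^(1/5) = 6.21 × 10^-20 M
[Sb^3+] = 2s = 1.2 × 10^-19 M

[Sb^3+] = 1.2 x 10^-19 M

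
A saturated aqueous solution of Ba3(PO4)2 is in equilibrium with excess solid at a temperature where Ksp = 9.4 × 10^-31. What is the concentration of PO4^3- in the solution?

[PO4^3-] = 7.7 × 10^-7 M

Ba3(PO4)2(s) ⇌ 3 Ba^2+ + 2 PO4^3-
Ksp = [Ba^2+]^3[PO4^3-]^2
Let s = molar solubility. Then [Ba^2+] = 3s and [PO4^3-] = 2s.
So Ksp = (3s)^3 × (2s)^2 = 108s^5
s^5 = 9.4 × 10^-31 / 108, so s = 3.87 × 10^-7 M
[PO4^3-] = 2s = 7.7 x 10^-7 M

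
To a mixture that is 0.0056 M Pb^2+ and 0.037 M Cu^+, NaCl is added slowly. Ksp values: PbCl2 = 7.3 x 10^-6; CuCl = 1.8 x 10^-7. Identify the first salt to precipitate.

Each salt begins to precipitate when Q = Ksp, i.e. when [Cl^-] reaches its threshold.
For PbCl2: 7.3 x 10^-6 = 0.0056 × [Cl^-]^2  ⇒  [Cl^-] = 3.6 x 10^-2 M.
For CuCl: 1.8 x 10^-7 = 0.037 × [Cl^-]  ⇒  [Cl^-] = 4.9 × 10^-6 M.
The salt with the lower threshold [Cl^-] precipitates first: CuCl.

CuCl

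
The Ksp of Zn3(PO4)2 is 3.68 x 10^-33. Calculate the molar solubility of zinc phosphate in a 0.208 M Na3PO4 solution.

Zn3(PO4)2(s) <=> 3 Zn^2+(aq) + 2 PO4^3-(aq)
Ksp = [Zn^2+]^3[PO4^3-]^2
Let s be the molar solubility in this solution. [Zn^2+] = 3s, [PO4^3-] = 0.208 + 2s ≈ 0.208 (common-ion effect: PO4^3- is already 0.208 M).
Ksp ≈ (3s)^3 × (0.208)^2
s = 1.47 × 10^-11 M
Check: 2s = 2.9 × 10^-11 ≪ 0.208, so the approximation is valid.

s ≈ 1.47 × 10^-11 M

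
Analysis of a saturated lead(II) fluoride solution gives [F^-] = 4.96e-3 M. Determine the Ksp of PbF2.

PbF2(s) <=> Pb^2+(aq) + 2 F^-(aq)
Stoichiometry gives [Pb^2+] = (1/2)[F^-] = 2.480 × 10^-3 M.
Ksp = [Pb^2+][F^-]^2
Ksp = 2.480 × 10^-3 × (4.96 x 10^-3)^2 = 6.10 x 10^-8

6.10 × 10^-8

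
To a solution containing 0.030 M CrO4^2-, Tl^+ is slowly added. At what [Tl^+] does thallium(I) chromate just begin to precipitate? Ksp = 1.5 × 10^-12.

7.1 × 10^-6 M

Tl2CrO4(s) ⇌ 2 Tl^+ + CrO4^2-
Ksp = [Tl^+]^2[CrO4^2-]
Precipitation begins when Q = Ksp. With [CrO4^2-] = 0.030 M:
1.5 × 10^-12 = (0.030) × [Tl^+]^2
[Tl^+] = (1.5 × 10^-12 / 3.0 × 10^-2)^(1/2) = 7.1 x 10^-6 M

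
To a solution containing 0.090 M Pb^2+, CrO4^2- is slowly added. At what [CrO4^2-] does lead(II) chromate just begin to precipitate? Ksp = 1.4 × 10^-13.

1.6 × 10^-12 M

PbCrO4(s) ⇌ Pb^2+(aq) + CrO4^2-(aq)
Ksp = [Pb^2+][CrO4^2-]
Precipitation begins when Q = Ksp. With [Pb^2+] = 0.090 M:
1.4 × 10^-13 = (0.090) × [CrO4^2-]
[CrO4^2-] = (1.4 × 10^-13 / 9.0 x 10^-2) = 1.6 x 10^-12 M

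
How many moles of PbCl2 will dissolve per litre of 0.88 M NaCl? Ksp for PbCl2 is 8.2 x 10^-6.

PbCl2(s) ⇌ Pb^2+(aq) + 2 Cl^-(aq)
Ksp = [Pb^2+][Cl^-]^2
Let s be the molar solubility in this solution. [Pb^2+] = s, [Cl^-] = 0.88 + 2s ≈ 0.88 (common-ion effect: Cl^- is already 0.88 M).
Ksp ≈ s × (0.88)^2
s = 1.1 × 10^-5 M
Check: 2s = 2.1 × 10^-5 ≪ 0.88, so the approximation is valid.

1.1 × 10^-5 M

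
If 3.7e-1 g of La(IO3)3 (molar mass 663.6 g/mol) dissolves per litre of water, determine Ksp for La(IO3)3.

Molar solubility s = (3.7 × 10^-1 g/L) / (663.6 g/mol) = 5.58 x 10^-4 M.
La(IO3)3(s) <=> La^3+(aq) + 3 IO3^-(aq)
Let s = molar solubility. Then [La^3+] = s and [IO3^-] = 3s.
Ksp = [La^3+][IO3^-]^3
So Ksp = s × (3s)^3 = 27s^4
Ksp = 27 × (5.58 × 10^-4)^4 = 2.6 × 10^-12

2.6e-12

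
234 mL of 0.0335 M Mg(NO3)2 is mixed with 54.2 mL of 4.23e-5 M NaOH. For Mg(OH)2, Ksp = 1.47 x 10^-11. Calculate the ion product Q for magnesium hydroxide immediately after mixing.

Total volume = 234 + 54.2 = 288.2 mL.
[Mg^2+] = 3.35 × 10^-2 × (234/288.2) = 2.720 × 10^-2 M
[OH^-] = 4.23 x 10^-5 × (54.2/288.2) = 7.955 x 10^-6 M
Mg(OH)2(s) <=> Mg^2+(aq) + 2 OH^-(aq), so Q = [Mg^2+][OH^-]^2
Q = (2.720 × 10^-2)(7.955 × 10^-6)^2 = 1.72 x 10^-12
Q < Ksp, so no precipitate of Mg(OH)2 forms.

1.72e-12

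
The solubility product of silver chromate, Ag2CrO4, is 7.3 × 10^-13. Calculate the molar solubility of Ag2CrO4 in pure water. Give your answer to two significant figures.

Ag2CrO4(s) ⇌ 2 Ag^+ + CrO4^2-
Ksp = [Ag^+]^2[CrO4^2-]
Let s = molar solubility. Then [Ag^+] = 2s and [CrO4^2-] = s.
Ksp = (2s)^2s = 4s^3
s^3 = 7.3 × 10^-13 / 4, so s = 5.7 x 10^-5 M

s = 5.7 x 10^-5 M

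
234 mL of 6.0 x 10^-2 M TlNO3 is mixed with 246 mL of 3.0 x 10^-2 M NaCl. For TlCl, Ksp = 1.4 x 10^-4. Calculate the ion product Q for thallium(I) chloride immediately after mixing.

Total volume = 234 + 246 = 480 mL.
[Tl^+] = 6.0 x 10^-2 × (234/480) = 2.93 x 10^-2 M
[Cl^-] = 3.0 × 10^-2 × (246/480) = 1.54 x 10^-2 M
TlCl(s) ⇌ Tl^+(aq) + Cl^-(aq), so Q = [Tl^+][Cl^-]
Q = (2.93 × 10^-2)(1.54 × 10^-2) = 4.5 x 10^-4
Q > Ksp, so TlCl will precipitate.

4.5e-4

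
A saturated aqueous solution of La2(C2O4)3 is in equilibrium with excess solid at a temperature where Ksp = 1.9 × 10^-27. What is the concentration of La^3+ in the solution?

3.5e-6 M

La2(C2O4)3(s) <=> 2 La^3+ + 3 C2O4^2-
Ksp = [La^3+]^2[C2O4^2-]^3
If s mol/L of La2(C2O4)3 dissolves, [La^3+] = 2s and [C2O4^2-] = 3s.
Substituting: Ksp = (2s)^2(3s)^3 = 108s^5
Solving, s = (1.9 × 10^-27/108)^(1/5) = 1.77 × 10^-6 M
[La^3+] = 2s = 3.5 × 10^-6 M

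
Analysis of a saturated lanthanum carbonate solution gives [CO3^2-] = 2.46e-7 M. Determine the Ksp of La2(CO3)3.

La2(CO3)3(s) ⇌ 2 La^3+ + 3 CO3^2-
Stoichiometry gives [La^3+] = (2/3)[CO3^2-] = 1.640 x 10^-7 M.
Ksp = [La^3+]^2[CO3^2-]^3
Ksp = (1.640 × 10^-7)^2 × (2.46 x 10^-7)^3 = 4.00 × 10^-34

Ksp = 4.00e-34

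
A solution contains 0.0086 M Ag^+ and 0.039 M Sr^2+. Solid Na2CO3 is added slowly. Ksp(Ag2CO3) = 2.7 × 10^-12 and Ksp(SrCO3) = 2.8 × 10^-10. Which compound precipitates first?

Precipitation of each salt starts when its ion product equals its Ksp.
For Ag2CO3: 2.7 × 10^-12 = (0.0086)^2 × [CO3^2-]  ⇒  [CO3^2-] = 3.7 × 10^-8 M.
For SrCO3: 2.8 × 10^-10 = 0.039 × [CO3^2-]  ⇒  [CO3^2-] = 7.2 × 10^-9 M.
The salt with the lower threshold [CO3^2-] precipitates first: SrCO3.

SrCO3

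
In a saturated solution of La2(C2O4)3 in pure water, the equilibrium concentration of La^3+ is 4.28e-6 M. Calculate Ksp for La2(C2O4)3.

Ksp ≈ 4.85e-27

La2(C2O4)3(s) <=> 2 La^3+ + 3 C2O4^2-
Stoichiometry gives [C2O4^2-] = (3/2)[La^3+] = 6.420 × 10^-6 M.
Ksp = [La^3+]^2[C2O4^2-]^3
Ksp = (4.28 × 10^-6)^2 × (6.420 × 10^-6)^3 = 4.85 × 10^-27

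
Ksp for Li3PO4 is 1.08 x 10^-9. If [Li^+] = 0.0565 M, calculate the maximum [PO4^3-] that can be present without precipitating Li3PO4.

Li3PO4(s) <=> 3 Li^+(aq) + PO4^3-(aq)
Ksp = [Li^+]^3[PO4^3-]
Precipitation begins when Q = Ksp. With [Li^+] = 0.0565 M:
1.08 x 10^-9 = (0.0565)^3 × [PO4^3-]
[PO4^3-] = (1.08 x 10^-9 / 1.804 × 10^-4) = 5.99 × 10^-6 M

5.99e-6 M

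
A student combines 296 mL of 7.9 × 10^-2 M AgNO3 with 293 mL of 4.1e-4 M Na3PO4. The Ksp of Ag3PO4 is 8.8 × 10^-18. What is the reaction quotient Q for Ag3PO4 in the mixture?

Total volume = 296 + 293 = 589 mL.
[Ag^+] = 7.9 x 10^-2 × (296/589) = 3.97 × 10^-2 M
[PO4^3-] = 4.1 × 10^-4 × (293/589) = 2.04 × 10^-4 M
Ag3PO4(s) <=> 3 Ag^+(aq) + PO4^3-(aq), so Q = [Ag^+]^3[PO4^3-]
Q = (3.97 x 10^-2)^3(2.04 x 10^-4) = 1.3 × 10^-8
Q > Ksp, so Ag3PO4 will precipitate.

Q ≈ 1.3e-8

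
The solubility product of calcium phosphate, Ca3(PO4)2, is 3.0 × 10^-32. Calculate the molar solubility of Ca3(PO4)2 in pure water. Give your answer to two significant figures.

Ca3(PO4)2(s) ⇌ 3 Ca^2+(aq) + 2 PO4^3-(aq)
Ksp = [Ca^2+]^3[PO4^3-]^2
For each mole of Ca3(PO4)2 that dissolves: [Ca^2+] = 3s, [PO4^3-] = 2s.
Substituting: Ksp = (3s)^3(2s)^2 = 108s^5
Solving, s = (3.0 × 10^-32/108)^(1/5) = 1.9 × 10^-7 M

s ≈ 1.9 x 10^-7 M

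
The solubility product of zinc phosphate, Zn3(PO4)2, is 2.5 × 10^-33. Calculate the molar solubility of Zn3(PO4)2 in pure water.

1.2e-7 M

Zn3(PO4)2(s) ⇌ 3 Zn^2+(aq) + 2 PO4^3-(aq)
Ksp = [Zn^2+]^3[PO4^3-]^2
Let s = molar solubility. Then [Zn^2+] = 3s and [PO4^3-] = 2s.
Ksp = (3s)^3(2s)^2 = 108s^5
s = (2.5 × 10^-33 / 108)^(1/5) = 1.2 x 10^-7 M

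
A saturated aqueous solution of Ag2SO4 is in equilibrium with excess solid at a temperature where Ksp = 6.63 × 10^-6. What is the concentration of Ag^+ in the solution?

Ag2SO4(s) <=> 2 Ag^+ + SO4^2-
Ksp = [Ag^+]^2[SO4^2-]
With molar solubility s: [Ag^+] = 2s, [SO4^2-] = s.
Substituting: Ksp = (2s)^2s = 4s^3
Solving, s = (6.63 × 10^-6/4)^(1/3) = 1.183 × 10^-2 M
[Ag^+] = 2s = 2.37 × 10^-2 M

2.37 × 10^-2 M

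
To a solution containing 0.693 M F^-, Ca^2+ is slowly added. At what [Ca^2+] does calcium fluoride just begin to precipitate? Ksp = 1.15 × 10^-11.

CaF2(s) ⇌ Ca^2+(aq) + 2 F^-(aq)
Ksp = [Ca^2+][F^-]^2
Precipitation begins when Q = Ksp. With [F^-] = 0.693 M:
1.15 × 10^-11 = (0.693)^2 × [Ca^2+]
[Ca^2+] = (1.15 × 10^-11 / 4.802 x 10^-1) = 2.39 × 10^-11 M

[Ca^2+] = 2.39 × 10^-11 M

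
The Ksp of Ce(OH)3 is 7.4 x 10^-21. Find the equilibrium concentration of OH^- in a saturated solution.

[OH^-] = 1.2 x 10^-5 M

Ce(OH)3(s) ⇌ Ce^3+ + 3 OH^-
Ksp = [Ce^3+][OH^-]^3
For each mole of Ce(OH)3 that dissolves: [Ce^3+] = s, [OH^-] = 3s.
So Ksp = s × (3s)^3 = 27s^4
Solving, s = (7.4 x 10^-21/27)^(1/4) = 4.07 × 10^-6 M
[OH^-] = 3s = 1.2 × 10^-5 M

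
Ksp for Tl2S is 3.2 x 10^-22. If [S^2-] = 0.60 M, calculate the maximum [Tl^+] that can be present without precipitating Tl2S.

[Tl^+] = 2.3 x 10^-11 M

Tl2S(s) ⇌ 2 Tl^+ + S^2-
Ksp = [Tl^+]^2[S^2-]
Precipitation begins when Q = Ksp. With [S^2-] = 0.60 M:
3.2 x 10^-22 = (0.60) × [Tl^+]^2
[Tl^+] = (3.2 x 10^-22 / 6.0 x 10^-1)^(1/2) = 2.3 x 10^-11 M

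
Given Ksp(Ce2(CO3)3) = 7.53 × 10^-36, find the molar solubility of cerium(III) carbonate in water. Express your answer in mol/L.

Ce2(CO3)3(s) ⇌ 2 Ce^3+(aq) + 3 CO3^2-(aq)
Ksp = [Ce^3+]^2[CO3^2-]^3
With molar solubility s: [Ce^3+] = 2s, [CO3^2-] = 3s.
Substituting: Ksp = (2s)^2(3s)^3 = 108s^5
Solving, s = (7.53 × 10^-36/108)^(1/5) = 3.70 × 10^-8 M

3.70e-8 M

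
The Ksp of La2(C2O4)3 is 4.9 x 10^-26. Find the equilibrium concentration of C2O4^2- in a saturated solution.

1.0 × 10^-5 M

La2(C2O4)3(s) ⇌ 2 La^3+(aq) + 3 C2O4^2-(aq)
Ksp = [La^3+]^2[C2O4^2-]^3
For each mole of La2(C2O4)3 that dissolves: [La^3+] = 2s, [C2O4^2-] = 3s.
Substituting: Ksp = (2s)^2(3s)^3 = 108s^5
Solving, s = (4.9 x 10^-26/108)^(1/5) = 3.40 × 10^-6 M
[C2O4^2-] = 3s = 1.0 × 10^-5 M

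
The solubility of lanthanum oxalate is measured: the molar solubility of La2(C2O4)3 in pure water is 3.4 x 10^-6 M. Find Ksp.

Ksp ≈ 4.9e-26

La2(C2O4)3(s) ⇌ 2 La^3+ + 3 C2O4^2-
With molar solubility s: [La^3+] = 2s, [C2O4^2-] = 3s.
Ksp = [La^3+]^2[C2O4^2-]^3
Ksp = (2s)^2(3s)^3 = 108s^5
With s = 3.4 x 10^-6: Ksp = 4.9 × 10^-26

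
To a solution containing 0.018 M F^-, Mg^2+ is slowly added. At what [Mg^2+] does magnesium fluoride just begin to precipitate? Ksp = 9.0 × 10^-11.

[Mg^2+] = 2.8 × 10^-7 M

MgF2(s) ⇌ Mg^2+ + 2 F^-
Ksp = [Mg^2+][F^-]^2
Precipitation begins when Q = Ksp. With [F^-] = 0.018 M:
9.0 × 10^-11 = (0.018)^2 × [Mg^2+]
[Mg^2+] = (9.0 × 10^-11 / 3.24 x 10^-4) = 2.8 × 10^-7 M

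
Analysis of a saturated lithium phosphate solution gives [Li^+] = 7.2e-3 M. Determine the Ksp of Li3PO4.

Li3PO4(s) ⇌ 3 Li^+(aq) + PO4^3-(aq)
Stoichiometry gives [PO4^3-] = (1/3)[Li^+] = 2.40 × 10^-3 M.
Ksp = [Li^+]^3[PO4^3-]
Ksp = (7.2 × 10^-3)^3 × 2.40 × 10^-3 = 9.0 x 10^-10

9.0 × 10^-10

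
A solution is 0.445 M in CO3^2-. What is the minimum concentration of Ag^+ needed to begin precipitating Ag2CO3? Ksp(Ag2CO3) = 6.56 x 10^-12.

[Ag^+] ≈ 3.84e-6 M

Ag2CO3(s) <=> 2 Ag^+ + CO3^2-
Ksp = [Ag^+]^2[CO3^2-]
Precipitation begins when Q = Ksp. With [CO3^2-] = 0.445 M:
6.56 x 10^-12 = (0.445) × [Ag^+]^2
[Ag^+] = (6.56 x 10^-12 / 4.45 × 10^-1)^(1/2) = 3.84 × 10^-6 M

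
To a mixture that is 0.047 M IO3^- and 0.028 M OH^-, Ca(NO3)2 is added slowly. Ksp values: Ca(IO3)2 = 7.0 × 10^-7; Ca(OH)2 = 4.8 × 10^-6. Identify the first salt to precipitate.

Ca(IO3)2

Precipitation of each salt starts when its ion product equals its Ksp.
For Ca(IO3)2: 7.0 × 10^-7 = (0.047)^2 × [Ca^2+]  ⇒  [Ca^2+] = 3.2 x 10^-4 M.
For Ca(OH)2: 4.8 × 10^-6 = (0.028)^2 × [Ca^2+]  ⇒  [Ca^2+] = 6.1 x 10^-3 M.
The salt with the lower threshold [Ca^2+] precipitates first: Ca(IO3)2.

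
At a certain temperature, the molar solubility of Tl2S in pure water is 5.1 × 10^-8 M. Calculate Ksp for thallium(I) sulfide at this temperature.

Tl2S(s) ⇌ 2 Tl^+ + S^2-
With molar solubility s: [Tl^+] = 2s, [S^2-] = s.
Ksp = [Tl^+]^2[S^2-]
Ksp = (2s)^2s = 4s^3
Ksp = 4 × (5.1 × 10^-8)^3 = 5.3 × 10^-22

Ksp = 5.3e-22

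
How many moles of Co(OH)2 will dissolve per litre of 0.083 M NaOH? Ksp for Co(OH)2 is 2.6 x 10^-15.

s ≈ 3.8e-13 M

Co(OH)2(s) <=> Co^2+ + 2 OH^-
Ksp = [Co^2+][OH^-]^2
Let s = moles of Co(OH)2 that dissolve per litre. [Co^2+] = s, [OH^-] = 0.083 + 2s ≈ 0.083 (since OH^- from NaOH dominates).
Ksp ≈ s × (0.083)^2
s = 3.8 × 10^-13 M
Check: 2s = 7.5 x 10^-13 ≪ 0.083, so the approximation is valid.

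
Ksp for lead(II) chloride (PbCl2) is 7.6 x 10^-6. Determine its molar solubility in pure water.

PbCl2(s) ⇌ Pb^2+ + 2 Cl^-
Ksp = [Pb^2+][Cl^-]^2
For each mole of PbCl2 that dissolves: [Pb^2+] = s, [Cl^-] = 2s.
Substituting: Ksp = s(2s)^2 = 4s^3
Solving, s = (7.6 x 10^-6/4)^(1/3) = 1.2 × 10^-2 M

0.012 M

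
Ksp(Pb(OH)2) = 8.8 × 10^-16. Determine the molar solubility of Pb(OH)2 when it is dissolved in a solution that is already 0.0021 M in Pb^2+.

Pb(OH)2(s) ⇌ Pb^2+ + 2 OH^-
Ksp = [Pb^2+][OH^-]^2
If s mol/L dissolves here, [Pb^2+] = 0.0021 + s ≈ 0.0021, [OH^-] = 2s (common-ion effect: Pb^2+ is already 0.0021 M).
Ksp ≈ 0.0021 × (2s)^2
s = 3.2 × 10^-7 M
Check: s = 3.2 × 10^-7 ≪ 0.0021, so the approximation is valid.

3.2 × 10^-7 M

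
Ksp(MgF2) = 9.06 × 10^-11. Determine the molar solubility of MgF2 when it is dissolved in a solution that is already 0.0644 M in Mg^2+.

MgF2(s) ⇌ Mg^2+(aq) + 2 F^-(aq)
Ksp = [Mg^2+][F^-]^2
Let s = moles of MgF2 that dissolve per litre. [Mg^2+] = 0.0644 + s ≈ 0.0644, [F^-] = 2s (since the Mg^2+ already present dominates).
Ksp ≈ 0.0644 × (2s)^2
s = 1.88 × 10^-5 M
Check: s = 1.9 x 10^-5 ≪ 0.0644, so the approximation is valid.

s = 1.88 × 10^-5 M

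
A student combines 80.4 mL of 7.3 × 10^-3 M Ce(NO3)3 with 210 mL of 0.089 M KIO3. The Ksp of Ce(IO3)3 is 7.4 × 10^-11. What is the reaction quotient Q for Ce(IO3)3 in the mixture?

Q = 5.4e-7

Total volume = 80.4 + 210 = 290.4 mL.
[Ce^3+] = 7.3 × 10^-3 × (80.4/290.4) = 2.02 x 10^-3 M
[IO3^-] = 8.9 x 10^-2 × (210/290.4) = 6.44 × 10^-2 M
Ce(IO3)3(s) <=> Ce^3+(aq) + 3 IO3^-(aq), so Q = [Ce^3+][IO3^-]^3
Q = (2.02 x 10^-3)(6.44 × 10^-2)^3 = 5.4 × 10^-7
Q > Ksp, so Ce(IO3)3 will precipitate.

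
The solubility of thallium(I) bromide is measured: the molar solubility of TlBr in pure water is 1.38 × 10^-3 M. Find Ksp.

TlBr(s) <=> Tl^+ + Br^-
With molar solubility s: [Tl^+] = s, [Br^-] = s.
Ksp = [Tl^+][Br^-]
Ksp = s × s = s^2
Ksp = (1.38 x 10^-3)^2 = 1.90 × 10^-6

1.90e-6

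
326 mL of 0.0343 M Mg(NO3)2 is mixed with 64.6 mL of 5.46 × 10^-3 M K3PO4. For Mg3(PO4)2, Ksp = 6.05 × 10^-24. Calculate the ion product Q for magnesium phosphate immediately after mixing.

Q ≈ 1.91 × 10^-11

Total volume = 326 + 64.6 = 390.6 mL.
[Mg^2+] = 3.43 × 10^-2 × (326/390.6) = 2.863 x 10^-2 M
[PO4^3-] = 5.46 × 10^-3 × (64.6/390.6) = 9.030 × 10^-4 M
Mg3(PO4)2(s) ⇌ 3 Mg^2+(aq) + 2 PO4^3-(aq), so Q = [Mg^2+]^3[PO4^3-]^2
Q = (2.863 × 10^-2)^3(9.030 x 10^-4)^2 = 1.91 × 10^-11
Q > Ksp, so Mg3(PO4)2 will precipitate.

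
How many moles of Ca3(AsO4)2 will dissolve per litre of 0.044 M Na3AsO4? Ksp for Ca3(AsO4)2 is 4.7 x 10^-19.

s ≈ 2.1e-6 M

Ca3(AsO4)2(s) ⇌ 3 Ca^2+ + 2 AsO4^3-
Ksp = [Ca^2+]^3[AsO4^3-]^2
If s mol/L dissolves here, [Ca^2+] = 3s, [AsO4^3-] = 0.044 + 2s ≈ 0.044 (since AsO4^3- from Na3AsO4 dominates).
Ksp ≈ (3s)^3 × (0.044)^2
s = 2.1 × 10^-6 M
Check: 2s = 4.2 × 10^-6 ≪ 0.044, so the approximation is valid.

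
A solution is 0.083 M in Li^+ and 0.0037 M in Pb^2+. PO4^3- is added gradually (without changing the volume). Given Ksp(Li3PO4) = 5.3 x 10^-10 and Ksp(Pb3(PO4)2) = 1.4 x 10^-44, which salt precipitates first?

Pb3(PO4)2

Each salt begins to precipitate when Q = Ksp, i.e. when [PO4^3-] reaches its threshold.
For Li3PO4: 5.3 x 10^-10 = (0.083)^3 × [PO4^3-]  ⇒  [PO4^3-] = 9.3 x 10^-7 M.
For Pb3(PO4)2: 1.4 x 10^-44 = (0.0037)^3 × [PO4^3-]^2  ⇒  [PO4^3-] = 5.3 × 10^-19 M.
The salt with the lower threshold [PO4^3-] precipitates first: Pb3(PO4)2.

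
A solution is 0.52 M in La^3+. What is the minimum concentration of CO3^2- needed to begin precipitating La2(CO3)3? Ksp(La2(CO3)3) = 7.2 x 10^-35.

[CO3^2-] ≈ 6.4 x 10^-12 M

La2(CO3)3(s) ⇌ 2 La^3+ + 3 CO3^2-
Ksp = [La^3+]^2[CO3^2-]^3
Precipitation begins when Q = Ksp. With [La^3+] = 0.52 M:
7.2 x 10^-35 = (0.52)^2 × [CO3^2-]^3
[CO3^2-] = (7.2 x 10^-35 / 2.70 × 10^-1)^(1/3) = 6.4 x 10^-12 M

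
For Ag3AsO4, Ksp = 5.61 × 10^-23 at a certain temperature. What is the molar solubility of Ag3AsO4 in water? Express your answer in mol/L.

s = 1.20 × 10^-6 M

Ag3AsO4(s) ⇌ 3 Ag^+ + AsO4^3-
Ksp = [Ag^+]^3[AsO4^3-]
With molar solubility s: [Ag^+] = 3s, [AsO4^3-] = s.
Substituting: Ksp = (3s)^3s = 27s^4
s = (5.61 × 10^-23 / 27)^(1/4) = 1.20 × 10^-6 M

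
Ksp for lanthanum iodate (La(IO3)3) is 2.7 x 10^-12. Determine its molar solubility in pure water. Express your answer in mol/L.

La(IO3)3(s) ⇌ La^3+(aq) + 3 IO3^-(aq)
Ksp = [La^3+][IO3^-]^3
With molar solubility s: [La^3+] = s, [IO3^-] = 3s.
So Ksp = s × (3s)^3 = 27s^4
s^4 = 2.7 x 10^-12 / 27, so s = 5.6 × 10^-4 M

s = 5.6 × 10^-4 M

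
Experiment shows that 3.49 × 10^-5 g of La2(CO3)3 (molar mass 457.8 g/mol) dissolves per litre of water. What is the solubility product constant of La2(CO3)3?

Ksp ≈ 2.78 × 10^-34

Molar solubility s = (3.49 × 10^-5 g/L) / (457.8 g/mol) = 7.623 × 10^-8 M.
La2(CO3)3(s) ⇌ 2 La^3+(aq) + 3 CO3^2-(aq)
Let s = molar solubility. Then [La^3+] = 2s and [CO3^2-] = 3s.
Ksp = [La^3+]^2[CO3^2-]^3
So Ksp = (2s)^2 × (3s)^3 = 108s^5
Ksp = 108 × (7.623 × 10^-8)^5 = 2.78 x 10^-34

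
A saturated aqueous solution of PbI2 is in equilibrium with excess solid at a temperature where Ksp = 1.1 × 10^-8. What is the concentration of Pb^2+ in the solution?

PbI2(s) ⇌ Pb^2+ + 2 I^-
Ksp = [Pb^2+][I^-]^2
For each mole of PbI2 that dissolves: [Pb^2+] = s, [I^-] = 2s.
So Ksp = s × (2s)^2 = 4s^3
s^3 = 1.1 × 10^-8 / 4, so s = 1.40 × 10^-3 M
[Pb^2+] = s = 1.4 × 10^-3 M

[Pb^2+] = 1.4 × 10^-3 M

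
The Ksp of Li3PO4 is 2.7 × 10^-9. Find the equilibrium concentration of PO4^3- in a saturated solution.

[PO4^3-] ≈ 3.2 × 10^-3 M

Li3PO4(s) <=> 3 Li^+(aq) + PO4^3-(aq)
Ksp = [Li^+]^3[PO4^3-]
With molar solubility s: [Li^+] = 3s, [PO4^3-] = s.
Ksp = (3s)^3s = 27s^4
s^4 = 2.7 × 10^-9 / 27, so s = 3.16 x 10^-3 M
[PO4^3-] = s = 3.2 x 10^-3 M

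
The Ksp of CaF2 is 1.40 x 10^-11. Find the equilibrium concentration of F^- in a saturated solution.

CaF2(s) ⇌ Ca^2+ + 2 F^-
Ksp = [Ca^2+][F^-]^2
Let s = molar solubility. Then [Ca^2+] = s and [F^-] = 2s.
Substituting: Ksp = s(2s)^2 = 4s^3
s = (1.40 x 10^-11 / 4)^(1/3) = 1.518 × 10^-4 M
[F^-] = 2s = 3.04 × 10^-4 M

[F^-] = 3.04 x 10^-4 M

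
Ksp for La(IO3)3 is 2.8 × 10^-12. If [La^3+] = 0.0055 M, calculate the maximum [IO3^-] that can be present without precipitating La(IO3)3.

[IO3^-] ≈ 8.0 × 10^-4 M

La(IO3)3(s) <=> La^3+ + 3 IO3^-
Ksp = [La^3+][IO3^-]^3
Precipitation begins when Q = Ksp. With [La^3+] = 0.0055 M:
2.8 × 10^-12 = (0.0055) × [IO3^-]^3
[IO3^-] = (2.8 × 10^-12 / 5.5 x 10^-3)^(1/3) = 8.0 × 10^-4 M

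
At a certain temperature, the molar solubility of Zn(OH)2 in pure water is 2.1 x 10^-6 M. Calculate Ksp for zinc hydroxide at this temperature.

3.7e-17

Zn(OH)2(s) ⇌ Zn^2+(aq) + 2 OH^-(aq)
For each mole of Zn(OH)2 that dissolves: [Zn^2+] = s, [OH^-] = 2s.
Ksp = [Zn^2+][OH^-]^2
Ksp = s(2s)^2 = 4s^3
With s = 2.1 × 10^-6: Ksp = 3.7 × 10^-17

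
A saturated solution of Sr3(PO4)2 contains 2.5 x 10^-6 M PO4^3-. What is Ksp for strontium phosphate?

Sr3(PO4)2(s) <=> 3 Sr^2+ + 2 PO4^3-
Stoichiometry gives [Sr^2+] = (3/2)[PO4^3-] = 3.75 x 10^-6 M.
Ksp = [Sr^2+]^3[PO4^3-]^2
Ksp = (3.75 × 10^-6)^3 × (2.5 × 10^-6)^2 = 3.3 × 10^-28

Ksp ≈ 3.3 × 10^-28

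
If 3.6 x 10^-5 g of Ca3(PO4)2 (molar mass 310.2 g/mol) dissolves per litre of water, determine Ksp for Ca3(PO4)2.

Ksp ≈ 2.3 × 10^-33

Molar solubility s = (3.6 x 10^-5 g/L) / (310.2 g/mol) = 1.16 x 10^-7 M.
Ca3(PO4)2(s) <=> 3 Ca^2+ + 2 PO4^3-
For each mole of Ca3(PO4)2 that dissolves: [Ca^2+] = 3s, [PO4^3-] = 2s.
Ksp = [Ca^2+]^3[PO4^3-]^2
Substituting: Ksp = (3s)^3(2s)^2 = 108s^5
With s = 1.16 × 10^-7: Ksp = 2.3 x 10^-33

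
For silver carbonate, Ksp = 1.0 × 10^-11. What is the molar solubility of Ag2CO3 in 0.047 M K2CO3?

s ≈ 7.3 x 10^-6 M

Ag2CO3(s) <=> 2 Ag^+ + CO3^2-
Ksp = [Ag^+]^2[CO3^2-]
If s mol/L dissolves here, [Ag^+] = 2s, [CO3^2-] = 0.047 + s ≈ 0.047 (Ksp is small, so little additional dissolves).
Ksp ≈ (2s)^2 × 0.047
s = 7.3 × 10^-6 M
Check: s = 7.3 × 10^-6 ≪ 0.047, so the approximation is valid.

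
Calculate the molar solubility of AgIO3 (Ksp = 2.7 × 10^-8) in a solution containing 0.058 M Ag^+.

s ≈ 4.7 × 10^-7 M

AgIO3(s) ⇌ Ag^+ + IO3^-
Ksp = [Ag^+][IO3^-]
Let s be the molar solubility in this solution. [Ag^+] = 0.058 + s ≈ 0.058, [IO3^-] = s (since the Ag^+ already present dominates).
Ksp ≈ 0.058 × s
s = 4.7 × 10^-7 M
Check: s = 4.7 × 10^-7 ≪ 0.058, so the approximation is valid.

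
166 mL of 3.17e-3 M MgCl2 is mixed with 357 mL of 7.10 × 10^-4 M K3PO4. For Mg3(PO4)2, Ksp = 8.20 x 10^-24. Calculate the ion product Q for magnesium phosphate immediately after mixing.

Q ≈ 2.39e-16

Total volume = 166 + 357 = 523 mL.
[Mg^2+] = 3.17 × 10^-3 × (166/523) = 1.006 × 10^-3 M
[PO4^3-] = 7.10 × 10^-4 × (357/523) = 4.846 × 10^-4 M
Mg3(PO4)2(s) ⇌ 3 Mg^2+(aq) + 2 PO4^3-(aq), so Q = [Mg^2+]^3[PO4^3-]^2
Q = (1.006 × 10^-3)^3(4.846 × 10^-4)^2 = 2.39 × 10^-16
Q > Ksp, so Mg3(PO4)2 will precipitate.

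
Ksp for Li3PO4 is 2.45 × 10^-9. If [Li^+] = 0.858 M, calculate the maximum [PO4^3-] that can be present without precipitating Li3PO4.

[PO4^3-] = 3.88 × 10^-9 M

Li3PO4(s) ⇌ 3 Li^+(aq) + PO4^3-(aq)
Ksp = [Li^+]^3[PO4^3-]
Precipitation begins when Q = Ksp. With [Li^+] = 0.858 M:
2.45 × 10^-9 = (0.858)^3 × [PO4^3-]
[PO4^3-] = (2.45 × 10^-9 / 6.316 × 10^-1) = 3.88 x 10^-9 M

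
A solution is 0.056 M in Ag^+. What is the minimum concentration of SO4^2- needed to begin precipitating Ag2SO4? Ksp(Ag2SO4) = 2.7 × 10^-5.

8.6 × 10^-3 M

Ag2SO4(s) ⇌ 2 Ag^+(aq) + SO4^2-(aq)
Ksp = [Ag^+]^2[SO4^2-]
Precipitation begins when Q = Ksp. With [Ag^+] = 0.056 M:
2.7 × 10^-5 = (0.056)^2 × [SO4^2-]
[SO4^2-] = (2.7 × 10^-5 / 3.14 x 10^-3) = 8.6 × 10^-3 M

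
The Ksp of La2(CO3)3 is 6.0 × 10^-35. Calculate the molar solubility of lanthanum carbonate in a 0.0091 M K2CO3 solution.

s = 4.5 × 10^-15 M

La2(CO3)3(s) ⇌ 2 La^3+(aq) + 3 CO3^2-(aq)
Ksp = [La^3+]^2[CO3^2-]^3
If s mol/L dissolves here, [La^3+] = 2s, [CO3^2-] = 0.0091 + 3s ≈ 0.0091 (Ksp is small, so little additional dissolves).
Ksp ≈ (2s)^2 × (0.0091)^3
s = 4.5 × 10^-15 M
Check: 3s = 1.3 × 10^-14 ≪ 0.0091, so the approximation is valid.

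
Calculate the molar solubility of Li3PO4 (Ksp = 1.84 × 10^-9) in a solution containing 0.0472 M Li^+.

s = 1.75 x 10^-5 M

Li3PO4(s) ⇌ 3 Li^+(aq) + PO4^3-(aq)
Ksp = [Li^+]^3[PO4^3-]
If s mol/L dissolves here, [Li^+] = 0.0472 + 3s ≈ 0.0472, [PO4^3-] = s (common-ion effect: Li^+ is already 0.0472 M).
Ksp ≈ (0.0472)^3 × s
s = 1.75 × 10^-5 M
Check: 3s = 5.2 × 10^-5 ≪ 0.0472, so the approximation is valid.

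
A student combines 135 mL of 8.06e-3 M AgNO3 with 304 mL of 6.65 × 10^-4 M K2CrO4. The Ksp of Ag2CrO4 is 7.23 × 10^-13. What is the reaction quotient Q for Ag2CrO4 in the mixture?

2.83 × 10^-9

Total volume = 135 + 304 = 439 mL.
[Ag^+] = 8.06 × 10^-3 × (135/439) = 2.479 × 10^-3 M
[CrO4^2-] = 6.65 × 10^-4 × (304/439) = 4.605 × 10^-4 M
Ag2CrO4(s) ⇌ 2 Ag^+(aq) + CrO4^2-(aq), so Q = [Ag^+]^2[CrO4^2-]
Q = (2.479 × 10^-3)^2(4.605 x 10^-4) = 2.83 x 10^-9
Q > Ksp, so Ag2CrO4 will precipitate.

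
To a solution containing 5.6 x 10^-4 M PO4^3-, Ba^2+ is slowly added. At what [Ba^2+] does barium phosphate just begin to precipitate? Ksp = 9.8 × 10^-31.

1.5e-8 M

Ba3(PO4)2(s) <=> 3 Ba^2+ + 2 PO4^3-
Ksp = [Ba^2+]^3[PO4^3-]^2
Precipitation begins when Q = Ksp. With [PO4^3-] = 5.6 x 10^-4 M:
9.8 × 10^-31 = (5.6 x 10^-4)^2 × [Ba^2+]^3
[Ba^2+] = (9.8 × 10^-31 / 3.14 × 10^-7)^(1/3) = 1.5 × 10^-8 M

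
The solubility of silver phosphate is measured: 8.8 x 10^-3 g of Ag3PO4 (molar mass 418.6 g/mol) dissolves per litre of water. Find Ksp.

Molar solubility s = (8.8 × 10^-3 g/L) / (418.6 g/mol) = 2.10 x 10^-5 M.
Ag3PO4(s) ⇌ 3 Ag^+(aq) + PO4^3-(aq)
Let s = molar solubility. Then [Ag^+] = 3s and [PO4^3-] = s.
Ksp = [Ag^+]^3[PO4^3-]
Substituting: Ksp = (3s)^3s = 27s^4
Ksp = 27 × (2.10 x 10^-5)^4 = 5.3 × 10^-18

5.3 × 10^-18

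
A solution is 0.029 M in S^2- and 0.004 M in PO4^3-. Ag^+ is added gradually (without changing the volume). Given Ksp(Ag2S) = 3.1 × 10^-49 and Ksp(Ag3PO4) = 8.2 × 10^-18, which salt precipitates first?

Ag2S

Precipitation of each salt starts when its ion product equals its Ksp.
For Ag2S: 3.1 × 10^-49 = 0.029 × [Ag^+]^2  ⇒  [Ag^+] = 3.3 × 10^-24 M.
For Ag3PO4: 8.2 × 10^-18 = 0.004 × [Ag^+]^3  ⇒  [Ag^+] = 1.3 × 10^-5 M.
The salt with the lower threshold [Ag^+] precipitates first: Ag2S.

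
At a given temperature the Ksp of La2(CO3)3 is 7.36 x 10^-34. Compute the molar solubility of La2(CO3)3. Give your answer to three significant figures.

La2(CO3)3(s) ⇌ 2 La^3+(aq) + 3 CO3^2-(aq)
Ksp = [La^3+]^2[CO3^2-]^3
Let s = molar solubility. Then [La^3+] = 2s and [CO3^2-] = 3s.
So Ksp = (2s)^2 × (3s)^3 = 108s^5
Solving, s = (7.36 x 10^-34/108)^(1/5) = 9.26 x 10^-8 M

s = 9.26e-8 M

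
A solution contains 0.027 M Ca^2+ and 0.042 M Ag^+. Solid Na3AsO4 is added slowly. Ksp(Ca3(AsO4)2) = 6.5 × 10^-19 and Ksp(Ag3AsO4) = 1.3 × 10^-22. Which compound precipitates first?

Ag3AsO4

Each salt begins to precipitate when Q = Ksp, i.e. when [AsO4^3-] reaches its threshold.
For Ca3(AsO4)2: 6.5 × 10^-19 = (0.027)^3 × [AsO4^3-]^2  ⇒  [AsO4^3-] = 1.8 x 10^-7 M.
For Ag3AsO4: 1.3 × 10^-22 = (0.042)^3 × [AsO4^3-]  ⇒  [AsO4^3-] = 1.8 × 10^-18 M.
The salt with the lower threshold [AsO4^3-] precipitates first: Ag3AsO4.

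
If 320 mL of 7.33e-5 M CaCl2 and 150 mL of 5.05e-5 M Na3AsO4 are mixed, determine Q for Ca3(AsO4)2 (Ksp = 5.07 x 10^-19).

Total volume = 320 + 150 = 470 mL.
[Ca^2+] = 7.33 × 10^-5 × (320/470) = 4.991 x 10^-5 M
[AsO4^3-] = 5.05 x 10^-5 × (150/470) = 1.612 × 10^-5 M
Ca3(AsO4)2(s) <=> 3 Ca^2+ + 2 AsO4^3-, so Q = [Ca^2+]^3[AsO4^3-]^2
Q = (4.991 × 10^-5)^3(1.612 x 10^-5)^2 = 3.23 × 10^-23
Q < Ksp, so no precipitate of Ca3(AsO4)2 forms.

Q ≈ 3.23 x 10^-23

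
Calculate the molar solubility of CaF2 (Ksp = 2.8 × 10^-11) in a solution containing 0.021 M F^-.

CaF2(s) ⇌ Ca^2+ + 2 F^-
Ksp = [Ca^2+][F^-]^2
Let s be the molar solubility in this solution. [Ca^2+] = s, [F^-] = 0.021 + 2s ≈ 0.021 (since the F^- already present dominates).
Ksp ≈ s × (0.021)^2
s = 6.3 x 10^-8 M
Check: 2s = 1.3 × 10^-7 ≪ 0.021, so the approximation is valid.

6.3e-8 M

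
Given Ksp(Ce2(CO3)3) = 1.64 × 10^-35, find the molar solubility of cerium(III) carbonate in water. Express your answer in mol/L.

s ≈ 4.33 x 10^-8 M

Ce2(CO3)3(s) ⇌ 2 Ce^3+ + 3 CO3^2-
Ksp = [Ce^3+]^2[CO3^2-]^3
With molar solubility s: [Ce^3+] = 2s, [CO3^2-] = 3s.
So Ksp = (2s)^2 × (3s)^3 = 108s^5
s = (1.64 × 10^-35 / 108)^(1/5) = 4.33 × 10^-8 M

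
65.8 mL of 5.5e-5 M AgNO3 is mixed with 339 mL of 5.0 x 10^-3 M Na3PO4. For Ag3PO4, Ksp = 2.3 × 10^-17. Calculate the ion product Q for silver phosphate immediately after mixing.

Total volume = 65.8 + 339 = 404.8 mL.
[Ag^+] = 5.5 x 10^-5 × (65.8/404.8) = 8.94 × 10^-6 M
[PO4^3-] = 5.0 × 10^-3 × (339/404.8) = 4.19 x 10^-3 M
Ag3PO4(s) ⇌ 3 Ag^+(aq) + PO4^3-(aq), so Q = [Ag^+]^3[PO4^3-]
Q = (8.94 × 10^-6)^3(4.19 x 10^-3) = 3.0 x 10^-18
Q < Ksp, so no precipitate of Ag3PO4 forms.

Q ≈ 3.0 × 10^-18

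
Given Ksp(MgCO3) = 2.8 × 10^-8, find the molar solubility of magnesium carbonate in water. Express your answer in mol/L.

MgCO3(s) <=> Mg^2+(aq) + CO3^2-(aq)
Ksp = [Mg^2+][CO3^2-]
For each mole of MgCO3 that dissolves: [Mg^2+] = s, [CO3^2-] = s.
Ksp = s × s = s^2
s = √(2.8 × 10^-8) = 1.7 × 10^-4 M

s ≈ 1.7 × 10^-4 M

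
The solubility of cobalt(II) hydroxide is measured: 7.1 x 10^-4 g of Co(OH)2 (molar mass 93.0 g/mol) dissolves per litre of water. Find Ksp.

Ksp = 1.8 × 10^-15

Molar solubility s = (7.1 x 10^-4 g/L) / (93.0 g/mol) = 7.63 × 10^-6 M.
Co(OH)2(s) <=> Co^2+ + 2 OH^-
Let s = molar solubility. Then [Co^2+] = s and [OH^-] = 2s.
Ksp = [Co^2+][OH^-]^2
Ksp = s(2s)^2 = 4s^3
Ksp = 4 × (7.63 × 10^-6)^3 = 1.8 x 10^-15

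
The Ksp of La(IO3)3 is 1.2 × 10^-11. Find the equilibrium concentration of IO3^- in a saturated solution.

La(IO3)3(s) ⇌ La^3+(aq) + 3 IO3^-(aq)
Ksp = [La^3+][IO3^-]^3
Let s = molar solubility. Then [La^3+] = s and [IO3^-] = 3s.
So Ksp = s × (3s)^3 = 27s^4
s^4 = 1.2 × 10^-11 / 27, so s = 8.16 × 10^-4 M
[IO3^-] = 3s = 2.4 × 10^-3 M

[IO3^-] = 2.4 × 10^-3 M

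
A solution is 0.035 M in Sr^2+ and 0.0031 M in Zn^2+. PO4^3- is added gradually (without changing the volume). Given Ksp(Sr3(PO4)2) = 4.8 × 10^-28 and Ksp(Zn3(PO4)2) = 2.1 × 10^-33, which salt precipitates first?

Each salt begins to precipitate when Q = Ksp, i.e. when [PO4^3-] reaches its threshold.
For Sr3(PO4)2: 4.8 × 10^-28 = (0.035)^3 × [PO4^3-]^2  ⇒  [PO4^3-] = 3.3 × 10^-12 M.
For Zn3(PO4)2: 2.1 × 10^-33 = (0.0031)^3 × [PO4^3-]^2  ⇒  [PO4^3-] = 2.7 × 10^-13 M.
The salt with the lower threshold [PO4^3-] precipitates first: Zn3(PO4)2.

Zn3(PO4)2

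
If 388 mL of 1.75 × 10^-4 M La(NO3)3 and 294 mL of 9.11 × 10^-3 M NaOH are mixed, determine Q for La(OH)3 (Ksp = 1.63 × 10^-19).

Q ≈ 6.03 × 10^-12

Total volume = 388 + 294 = 682 mL.
[La^3+] = 1.75 × 10^-4 × (388/682) = 9.956 × 10^-5 M
[OH^-] = 9.11 × 10^-3 × (294/682) = 3.927 x 10^-3 M
La(OH)3(s) ⇌ La^3+(aq) + 3 OH^-(aq), so Q = [La^3+][OH^-]^3
Q = (9.956 × 10^-5)(3.927 × 10^-3)^3 = 6.03 x 10^-12
Q > Ksp, so La(OH)3 will precipitate.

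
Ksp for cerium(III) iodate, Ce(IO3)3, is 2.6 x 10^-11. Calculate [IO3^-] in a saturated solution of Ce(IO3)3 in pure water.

Ce(IO3)3(s) ⇌ Ce^3+ + 3 IO3^-
Ksp = [Ce^3+][IO3^-]^3
For each mole of Ce(IO3)3 that dissolves: [Ce^3+] = s, [IO3^-] = 3s.
So Ksp = s × (3s)^3 = 27s^4
s = (2.6 x 10^-11 / 27)^(1/4) = 9.91 × 10^-4 M
[IO3^-] = 3s = 3.0 × 10^-3 M

3.0 × 10^-3 M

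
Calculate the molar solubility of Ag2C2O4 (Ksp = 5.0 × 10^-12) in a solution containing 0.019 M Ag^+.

Ag2C2O4(s) ⇌ 2 Ag^+ + C2O4^2-
Ksp = [Ag^+]^2[C2O4^2-]
If s mol/L dissolves here, [Ag^+] = 0.019 + 2s ≈ 0.019, [C2O4^2-] = s (Ksp is small, so little additional dissolves).
Ksp ≈ (0.019)^2 × s
s = 1.4 × 10^-8 M
Check: 2s = 2.8 x 10^-8 ≪ 0.019, so the approximation is valid.

s = 1.4 x 10^-8 M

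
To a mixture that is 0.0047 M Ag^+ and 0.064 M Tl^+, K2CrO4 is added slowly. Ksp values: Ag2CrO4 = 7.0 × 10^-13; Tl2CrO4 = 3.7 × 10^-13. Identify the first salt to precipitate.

Tl2CrO4

Precipitation of each salt starts when its ion product equals its Ksp.
For Ag2CrO4: 7.0 × 10^-13 = (0.0047)^2 × [CrO4^2-]  ⇒  [CrO4^2-] = 3.2 x 10^-8 M.
For Tl2CrO4: 3.7 × 10^-13 = (0.064)^2 × [CrO4^2-]  ⇒  [CrO4^2-] = 9.0 × 10^-11 M.
The salt with the lower threshold [CrO4^2-] precipitates first: Tl2CrO4.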